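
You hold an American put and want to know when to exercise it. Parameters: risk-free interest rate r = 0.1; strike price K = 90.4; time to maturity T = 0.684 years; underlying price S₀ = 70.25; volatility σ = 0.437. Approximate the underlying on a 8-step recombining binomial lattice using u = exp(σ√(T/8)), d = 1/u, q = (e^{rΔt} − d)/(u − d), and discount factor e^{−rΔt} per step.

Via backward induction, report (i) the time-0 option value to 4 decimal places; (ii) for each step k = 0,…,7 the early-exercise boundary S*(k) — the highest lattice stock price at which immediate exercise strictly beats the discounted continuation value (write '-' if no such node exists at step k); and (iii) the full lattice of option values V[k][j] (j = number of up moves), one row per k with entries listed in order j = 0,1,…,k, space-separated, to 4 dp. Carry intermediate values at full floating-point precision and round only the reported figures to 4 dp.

price = 21.4954
boundary = - 61.8233 54.4074 61.8233 54.4074 61.8233 70.2500 79.8253
tree:
21.4954
28.5767 14.8274
35.9926 20.9786 8.9695
42.5190 28.5767 13.7882 4.3352
48.2625 35.9926 20.3657 7.4887 1.2760
53.3170 42.5190 28.5767 12.5560 2.5822 0.0000
57.7653 48.2625 35.9926 20.1500 5.2255 0.0000 0.0000
61.6799 53.3170 42.5190 28.5767 10.5747 0.0000 0.0000 0.0000
65.1250 57.7653 48.2625 35.9926 20.1500 0.0000 0.0000 0.0000 0.0000

Δt=0.08550  u=1.13630  d=0.88005  q=0.50161  discount=0.99149
step 8 (expiry): payoffs max(K−S,0) = 65.1250 57.7653 48.2625 35.9926 20.1500 0.0000 0.0000 0.0000 0.0000
step 7: (k=7,j=0): S=28.7201, (K−S)⁺=61.6799, hold=60.9103 ⇒ V=61.6799 exercise | (k=7,j=1): S=37.0830, (K−S)⁺=53.3170, hold=52.5474 ⇒ V=53.3170 exercise | (k=7,j=2): S=47.8810, (K−S)⁺=42.5190, hold=41.7494 ⇒ V=42.5190 exercise | (k=7,j=3): S=61.8233, (K−S)⁺=28.5767, hold=27.8071 ⇒ V=28.5767 exercise | (k=7,j=4): S=79.8253, (K−S)⁺=10.5747, hold=9.9571 ⇒ V=10.5747 exercise | (k=7,j=5): S=103.0693, (K−S)⁺=0.0000, hold=0.0000 ⇒ V=0.0000 continue | (k=7,j=6): S=133.0816, (K−S)⁺=0.0000, hold=0.0000 ⇒ V=0.0000 continue | (k=7,j=7): S=171.8331, (K−S)⁺=0.0000, hold=0.0000 ⇒ V=0.0000 continue  boundary S*=79.8253
step 6: (k=6,j=0): S=32.6347, (K−S)⁺=57.7653, hold=56.9956 ⇒ V=57.7653 exercise | (k=6,j=1): S=42.1375, (K−S)⁺=48.2625, hold=47.4929 ⇒ V=48.2625 exercise | (k=6,j=2): S=54.4074, (K−S)⁺=35.9926, hold=35.2230 ⇒ V=35.9926 exercise | (k=6,j=3): S=70.2500, (K−S)⁺=20.1500, hold=19.3804 ⇒ V=20.1500 exercise | (k=6,j=4): S=90.7058, (K−S)⁺=0.0000, hold=5.2255 ⇒ V=5.2255 continue | (k=6,j=5): S=117.1180, (K−S)⁺=0.0000, hold=0.0000 ⇒ V=0.0000 continue | (k=6,j=6): S=151.2211, (K−S)⁺=0.0000, hold=0.0000 ⇒ V=0.0000 continue  boundary S*=70.2500
step 5: (k=5,j=0): S=37.0830, (K−S)⁺=53.3170, hold=52.5474 ⇒ V=53.3170 exercise | (k=5,j=1): S=47.8810, (K−S)⁺=42.5190, hold=41.7494 ⇒ V=42.5190 exercise | (k=5,j=2): S=61.8233, (K−S)⁺=28.5767, hold=27.8071 ⇒ V=28.5767 exercise | (k=5,j=3): S=79.8253, (K−S)⁺=10.5747, hold=12.5560 ⇒ V=12.5560 continue | (k=5,j=4): S=103.0693, (K−S)⁺=0.0000, hold=2.5822 ⇒ V=2.5822 continue | (k=5,j=5): S=133.0816, (K−S)⁺=0.0000, hold=0.0000 ⇒ V=0.0000 continue  boundary S*=61.8233
step 4: (k=4,j=0): S=42.1375, (K−S)⁺=48.2625, hold=47.4929 ⇒ V=48.2625 exercise | (k=4,j=1): S=54.4074, (K−S)⁺=35.9926, hold=35.2230 ⇒ V=35.9926 exercise | (k=4,j=2): S=70.2500, (K−S)⁺=20.1500, hold=20.3657 ⇒ V=20.3657 continue | (k=4,j=3): S=90.7058, (K−S)⁺=0.0000, hold=7.4887 ⇒ V=7.4887 continue | (k=4,j=4): S=117.1180, (K−S)⁺=0.0000, hold=1.2760 ⇒ V=1.2760 continue  boundary S*=54.4074
step 3: (k=3,j=0): S=47.8810, (K−S)⁺=42.5190, hold=41.7494 ⇒ V=42.5190 exercise | (k=3,j=1): S=61.8233, (K−S)⁺=28.5767, hold=27.9144 ⇒ V=28.5767 exercise | (k=3,j=2): S=79.8253, (K−S)⁺=10.5747, hold=13.7882 ⇒ V=13.7882 continue | (k=3,j=3): S=103.0693, (K−S)⁺=0.0000, hold=4.3352 ⇒ V=4.3352 continue  boundary S*=61.8233
step 2: (k=2,j=0): S=54.4074, (K−S)⁺=35.9926, hold=35.2230 ⇒ V=35.9926 exercise | (k=2,j=1): S=70.2500, (K−S)⁺=20.1500, hold=20.9786 ⇒ V=20.9786 continue | (k=2,j=2): S=90.7058, (K−S)⁺=0.0000, hold=8.9695 ⇒ V=8.9695 continue  boundary S*=54.4074
step 1: (k=1,j=0): S=61.8233, (K−S)⁺=28.5767, hold=28.2192 ⇒ V=28.5767 exercise | (k=1,j=1): S=79.8253, (K−S)⁺=10.5747, hold=14.8274 ⇒ V=14.8274 continue  boundary S*=61.8233
step 0: (k=0,j=0): S=70.2500, (K−S)⁺=20.1500, hold=21.4954 ⇒ V=21.4954 continue  boundary S*=-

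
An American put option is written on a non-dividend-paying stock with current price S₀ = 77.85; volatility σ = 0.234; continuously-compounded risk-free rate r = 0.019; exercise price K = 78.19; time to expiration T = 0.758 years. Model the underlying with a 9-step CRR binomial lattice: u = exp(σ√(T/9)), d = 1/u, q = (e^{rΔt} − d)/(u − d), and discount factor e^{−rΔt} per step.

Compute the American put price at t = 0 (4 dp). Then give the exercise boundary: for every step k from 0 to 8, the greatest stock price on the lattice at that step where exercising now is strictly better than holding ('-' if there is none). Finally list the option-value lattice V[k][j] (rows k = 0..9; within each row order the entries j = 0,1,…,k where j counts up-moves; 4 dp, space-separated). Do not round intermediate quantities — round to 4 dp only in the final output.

Δt=0.08422  u=1.07027  d=0.93435  q=0.49481  discount=0.99840
step 9 (expiry): payoffs max(K−S,0) = 35.9402 29.7939 22.7535 14.6890 5.4512 0.0000 0.0000 0.0000 0.0000 0.0000
step 8: (k=8,j=0): S=45.2186, (K−S)⁺=32.9714, hold=32.8463 ⇒ V=32.9714 exercise | (k=8,j=1): S=51.7968, (K−S)⁺=26.3932, hold=26.2682 ⇒ V=26.3932 exercise | (k=8,j=2): S=59.3319, (K−S)⁺=18.8581, hold=18.7331 ⇒ V=18.8581 exercise | (k=8,j=3): S=67.9631, (K−S)⁺=10.2269, hold=10.1019 ⇒ V=10.2269 exercise | (k=8,j=4): S=77.8500, (K−S)⁺=0.3400, hold=2.7495 ⇒ V=2.7495 continue | (k=8,j=5): S=89.1752, (K−S)⁺=0.0000, hold=0.0000 ⇒ V=0.0000 continue | (k=8,j=6): S=102.1478, (K−S)⁺=0.0000, hold=0.0000 ⇒ V=0.0000 continue | (k=8,j=7): S=117.0077, (K−S)⁺=0.0000, hold=0.0000 ⇒ V=0.0000 continue | (k=8,j=8): S=134.0293, (K−S)⁺=0.0000, hold=0.0000 ⇒ V=0.0000 continue  boundary S*=67.9631
step 7: (k=7,j=0): S=48.3961, (K−S)⁺=29.7939, hold=29.6689 ⇒ V=29.7939 exercise | (k=7,j=1): S=55.4365, (K−S)⁺=22.7535, hold=22.6285 ⇒ V=22.7535 exercise | (k=7,j=2): S=63.5010, (K−S)⁺=14.6890, hold=14.5640 ⇒ V=14.6890 exercise | (k=7,j=3): S=72.7388, (K−S)⁺=5.4512, hold=6.5165 ⇒ V=6.5165 continue | (k=7,j=4): S=83.3204, (K−S)⁺=0.0000, hold=1.3868 ⇒ V=1.3868 continue | (k=7,j=5): S=95.4413, (K−S)⁺=0.0000, hold=0.0000 ⇒ V=0.0000 continue | (k=7,j=6): S=109.3256, (K−S)⁺=0.0000, hold=0.0000 ⇒ V=0.0000 continue | (k=7,j=7): S=125.2296, (K−S)⁺=0.0000, hold=0.0000 ⇒ V=0.0000 continue  boundary S*=63.5010
step 6: (k=6,j=0): S=51.7968, (K−S)⁺=26.3932, hold=26.2682 ⇒ V=26.3932 exercise | (k=6,j=1): S=59.3319, (K−S)⁺=18.8581, hold=18.7331 ⇒ V=18.8581 exercise | (k=6,j=2): S=67.9631, (K−S)⁺=10.2269, hold=10.6281 ⇒ V=10.6281 continue | (k=6,j=3): S=77.8500, (K−S)⁺=0.3400, hold=3.9719 ⇒ V=3.9719 continue | (k=6,j=4): S=89.1752, (K−S)⁺=0.0000, hold=0.6995 ⇒ V=0.6995 continue | (k=6,j=5): S=102.1478, (K−S)⁺=0.0000, hold=0.0000 ⇒ V=0.0000 continue | (k=6,j=6): S=117.0077, (K−S)⁺=0.0000, hold=0.0000 ⇒ V=0.0000 continue  boundary S*=59.3319
step 5: (k=5,j=0): S=55.4365, (K−S)⁺=22.7535, hold=22.6285 ⇒ V=22.7535 exercise | (k=5,j=1): S=63.5010, (K−S)⁺=14.6890, hold=14.7622 ⇒ V=14.7622 continue | (k=5,j=2): S=72.7388, (K−S)⁺=5.4512, hold=7.3228 ⇒ V=7.3228 continue | (k=5,j=3): S=83.3204, (K−S)⁺=0.0000, hold=2.3489 ⇒ V=2.3489 continue | (k=5,j=4): S=95.4413, (K−S)⁺=0.0000, hold=0.3528 ⇒ V=0.3528 continue | (k=5,j=5): S=109.3256, (K−S)⁺=0.0000, hold=0.0000 ⇒ V=0.0000 continue  boundary S*=55.4365
step 4: (k=4,j=0): S=59.3319, (K−S)⁺=18.8581, hold=18.7693 ⇒ V=18.8581 exercise | (k=4,j=1): S=67.9631, (K−S)⁺=10.2269, hold=11.0634 ⇒ V=11.0634 continue | (k=4,j=2): S=77.8500, (K−S)⁺=0.3400, hold=4.8539 ⇒ V=4.8539 continue | (k=4,j=3): S=89.1752, (K−S)⁺=0.0000, hold=1.3590 ⇒ V=1.3590 continue | (k=4,j=4): S=102.1478, (K−S)⁺=0.0000, hold=0.1779 ⇒ V=0.1779 continue  boundary S*=59.3319
step 3: (k=3,j=0): S=63.5010, (K−S)⁺=14.6890, hold=14.9772 ⇒ V=14.9772 continue | (k=3,j=1): S=72.7388, (K−S)⁺=5.4512, hold=7.9781 ⇒ V=7.9781 continue | (k=3,j=2): S=83.3204, (K−S)⁺=0.0000, hold=3.1196 ⇒ V=3.1196 continue | (k=3,j=3): S=95.4413, (K−S)⁺=0.0000, hold=0.7734 ⇒ V=0.7734 continue  boundary S*=-
step 2: (k=2,j=0): S=67.9631, (K−S)⁺=10.2269, hold=11.4956 ⇒ V=11.4956 continue | (k=2,j=1): S=77.8500, (K−S)⁺=0.3400, hold=5.5651 ⇒ V=5.5651 continue | (k=2,j=2): S=89.1752, (K−S)⁺=0.0000, hold=1.9555 ⇒ V=1.9555 continue  boundary S*=-
step 1: (k=1,j=0): S=72.7388, (K−S)⁺=5.4512, hold=8.5474 ⇒ V=8.5474 continue | (k=1,j=1): S=83.3204, (K−S)⁺=0.0000, hold=3.7730 ⇒ V=3.7730 continue  boundary S*=-
step 0: (k=0,j=0): S=77.8500, (K−S)⁺=0.3400, hold=6.1751 ⇒ V=6.1751 continue  boundary S*=-

price = 6.1751
boundary = - - - - 59.3319 55.4365 59.3319 63.5010 67.9631
tree:
6.1751
8.5474 3.7730
11.4956 5.5651 1.9555
14.9772 7.9781 3.1196 0.7734
18.8581 11.0634 4.8539 1.3590 0.1779
22.7535 14.7622 7.3228 2.3489 0.3528 0.0000
26.3932 18.8581 10.6281 3.9719 0.6995 0.0000 0.0000
29.7939 22.7535 14.6890 6.5165 1.3868 0.0000 0.0000 0.0000
32.9714 26.3932 18.8581 10.2269 2.7495 0.0000 0.0000 0.0000 0.0000
35.9402 29.7939 22.7535 14.6890 5.4512 0.0000 0.0000 0.0000 0.0000 0.0000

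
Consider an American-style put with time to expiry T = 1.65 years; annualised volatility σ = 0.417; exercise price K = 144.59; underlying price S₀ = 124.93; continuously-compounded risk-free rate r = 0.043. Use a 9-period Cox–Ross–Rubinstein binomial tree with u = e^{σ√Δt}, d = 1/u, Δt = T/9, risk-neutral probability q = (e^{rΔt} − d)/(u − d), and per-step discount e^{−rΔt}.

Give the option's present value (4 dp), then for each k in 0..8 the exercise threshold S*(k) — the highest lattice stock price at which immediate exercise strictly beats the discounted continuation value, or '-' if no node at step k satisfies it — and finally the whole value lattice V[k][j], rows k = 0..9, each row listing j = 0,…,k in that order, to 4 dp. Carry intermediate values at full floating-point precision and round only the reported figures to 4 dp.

Δt=0.18333, u=1.19548, d=0.83648, q=0.47753, disc=e^(-rΔt)=0.99215
k=9 terminal: V=max(K-S,0) → 119.5415 108.7913 93.4273 71.4696 40.0881 0.0000 0.0000 0.0000 0.0000 0.0000
k=8: j=0 S=29.9450 intr=114.6450 cont=113.5096 V=114.6450[EX]; j=1 S=42.7967 intr=101.7933 cont=100.6579 V=101.7933[EX]; j=2 S=61.1640 intr=83.4260 cont=82.2906 V=83.4260[EX]; j=3 S=87.4141 intr=57.1759 cont=56.0406 V=57.1759[EX]; j=4 S=124.9300 intr=19.6600 cont=20.7805 V=20.7805[hold]; j=5 S=178.5469 intr=0.0000 cont=0.0000 V=0.0000[hold]; j=6 S=255.1747 intr=0.0000 cont=0.0000 V=0.0000[hold]; j=7 S=364.6894 intr=0.0000 cont=0.0000 V=0.0000[hold]; j=8 S=521.2050 intr=0.0000 cont=0.0000 V=0.0000[hold]  S*(8)=87.4141
k=7: j=0 S=35.7987 intr=108.7913 cont=107.6559 V=108.7913[EX]; j=1 S=51.1627 intr=93.4273 cont=92.2920 V=93.4273[EX]; j=2 S=73.1204 intr=71.4696 cont=70.3342 V=71.4696[EX]; j=3 S=104.5019 intr=40.0881 cont=39.4836 V=40.0881[EX]; j=4 S=149.3515 intr=0.0000 cont=10.7720 V=10.7720[hold]; j=5 S=213.4494 intr=0.0000 cont=0.0000 V=0.0000[hold]; j=6 S=305.0566 intr=0.0000 cont=0.0000 V=0.0000[hold]; j=7 S=435.9793 intr=0.0000 cont=0.0000 V=0.0000[hold]  S*(7)=104.5019
k=6: j=0 S=42.7967 intr=101.7933 cont=100.6579 V=101.7933[EX]; j=1 S=61.1640 intr=83.4260 cont=82.2906 V=83.4260[EX]; j=2 S=87.4141 intr=57.1759 cont=56.0406 V=57.1759[EX]; j=3 S=124.9300 intr=19.6600 cont=25.8840 V=25.8840[hold]; j=4 S=178.5469 intr=0.0000 cont=5.5839 V=5.5839[hold]; j=5 S=255.1747 intr=0.0000 cont=0.0000 V=0.0000[hold]; j=6 S=364.6894 intr=0.0000 cont=0.0000 V=0.0000[hold]  S*(6)=87.4141
k=5: j=0 S=51.1627 intr=93.4273 cont=92.2920 V=93.4273[EX]; j=1 S=73.1204 intr=71.4696 cont=70.3342 V=71.4696[EX]; j=2 S=104.5019 intr=40.0881 cont=41.9016 V=41.9016[hold]; j=3 S=149.3515 intr=0.0000 cont=16.0630 V=16.0630[hold]; j=4 S=213.4494 intr=0.0000 cont=2.8945 V=2.8945[hold]; j=5 S=305.0566 intr=0.0000 cont=0.0000 V=0.0000[hold]  S*(5)=73.1204
k=4: j=0 S=61.1640 intr=83.4260 cont=82.2906 V=83.4260[EX]; j=1 S=87.4141 intr=57.1759 cont=56.8997 V=57.1759[EX]; j=2 S=124.9300 intr=19.6600 cont=29.3308 V=29.3308[hold]; j=3 S=178.5469 intr=0.0000 cont=9.6980 V=9.6980[hold]; j=4 S=255.1747 intr=0.0000 cont=1.5004 V=1.5004[hold]  S*(4)=87.4141
k=3: j=0 S=73.1204 intr=71.4696 cont=70.3342 V=71.4696[EX]; j=1 S=104.5019 intr=40.0881 cont=43.5346 V=43.5346[hold]; j=2 S=149.3515 intr=0.0000 cont=19.7989 V=19.7989[hold]; j=3 S=213.4494 intr=0.0000 cont=5.7380 V=5.7380[hold]  S*(3)=73.1204
k=2: j=0 S=87.4141 intr=57.1759 cont=57.6734 V=57.6734[hold]; j=1 S=124.9300 intr=19.6600 cont=31.9473 V=31.9473[hold]; j=2 S=178.5469 intr=0.0000 cont=12.9817 V=12.9817[hold]  S*(2)=-
k=1: j=0 S=104.5019 intr=40.0881 cont=45.0321 V=45.0321[hold]; j=1 S=149.3515 intr=0.0000 cont=22.7110 V=22.7110[hold]  S*(1)=-
k=0: j=0 S=124.9300 intr=19.6600 cont=34.1032 V=34.1032[hold]  S*(0)=-

price = 34.1032
boundary = - - - 73.1204 87.4141 73.1204 87.4141 104.5019 87.4141
tree:
34.1032
45.0321 22.7110
57.6734 31.9473 12.9817
71.4696 43.5346 19.7989 5.7380
83.4260 57.1759 29.3308 9.6980 1.5004
93.4273 71.4696 41.9016 16.0630 2.8945 0.0000
101.7933 83.4260 57.1759 25.8840 5.5839 0.0000 0.0000
108.7913 93.4273 71.4696 40.0881 10.7720 0.0000 0.0000 0.0000
114.6450 101.7933 83.4260 57.1759 20.7805 0.0000 0.0000 0.0000 0.0000
119.5415 108.7913 93.4273 71.4696 40.0881 0.0000 0.0000 0.0000 0.0000 0.0000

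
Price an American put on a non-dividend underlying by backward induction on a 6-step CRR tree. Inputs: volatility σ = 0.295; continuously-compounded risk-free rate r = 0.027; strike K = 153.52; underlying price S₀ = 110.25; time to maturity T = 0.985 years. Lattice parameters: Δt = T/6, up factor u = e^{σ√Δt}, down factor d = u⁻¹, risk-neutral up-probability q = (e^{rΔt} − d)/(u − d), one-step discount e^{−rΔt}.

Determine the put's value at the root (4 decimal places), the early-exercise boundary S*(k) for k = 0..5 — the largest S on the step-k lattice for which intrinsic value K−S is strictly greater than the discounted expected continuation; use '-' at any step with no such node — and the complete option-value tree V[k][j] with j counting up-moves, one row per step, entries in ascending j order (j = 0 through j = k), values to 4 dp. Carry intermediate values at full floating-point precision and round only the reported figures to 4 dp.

price = 44.0832
boundary = - 97.8293 86.8079 97.8293 110.2500 124.2477
tree:
44.0832
55.6907 32.3393
66.7121 43.3842 21.0771
76.4919 55.6907 30.9026 10.9886
85.1698 66.7121 43.2700 18.2438 3.4976
92.8701 76.4919 55.6907 29.2723 6.8708 0.0000
99.7029 85.1698 66.7121 43.2700 13.4974 0.0000 0.0000

Δt=0.16417  u=1.12696  d=0.88734  q=0.48869  discount=0.99558
step 6 (expiry): payoffs max(K−S,0) = 99.7029 85.1698 66.7121 43.2700 13.4974 0.0000 0.0000
step 5: (k=5,j=0): S=60.6499, (K−S)⁺=92.8701, hold=92.1912 ⇒ V=92.8701 exercise | (k=5,j=1): S=77.0281, (K−S)⁺=76.4919, hold=75.8129 ⇒ V=76.4919 exercise | (k=5,j=2): S=97.8293, (K−S)⁺=55.6907, hold=55.0117 ⇒ V=55.6907 exercise | (k=5,j=3): S=124.2477, (K−S)⁺=29.2723, hold=28.5933 ⇒ V=29.2723 exercise | (k=5,j=4): S=157.8003, (K−S)⁺=0.0000, hold=6.8708 ⇒ V=6.8708 continue | (k=5,j=5): S=200.4136, (K−S)⁺=0.0000, hold=0.0000 ⇒ V=0.0000 continue  boundary S*=124.2477
step 4: (k=4,j=0): S=68.3502, (K−S)⁺=85.1698, hold=84.4908 ⇒ V=85.1698 exercise | (k=4,j=1): S=86.8079, (K−S)⁺=66.7121, hold=66.0332 ⇒ V=66.7121 exercise | (k=4,j=2): S=110.2500, (K−S)⁺=43.2700, hold=42.5910 ⇒ V=43.2700 exercise | (k=4,j=3): S=140.0226, (K−S)⁺=13.4974, hold=18.2438 ⇒ V=18.2438 continue | (k=4,j=4): S=177.8351, (K−S)⁺=0.0000, hold=3.4976 ⇒ V=3.4976 continue  boundary S*=110.2500
step 3: (k=3,j=0): S=77.0281, (K−S)⁺=76.4919, hold=75.8129 ⇒ V=76.4919 exercise | (k=3,j=1): S=97.8293, (K−S)⁺=55.6907, hold=55.0117 ⇒ V=55.6907 exercise | (k=3,j=2): S=124.2477, (K−S)⁺=29.2723, hold=30.9026 ⇒ V=30.9026 continue | (k=3,j=3): S=157.8003, (K−S)⁺=0.0000, hold=10.9886 ⇒ V=10.9886 continue  boundary S*=97.8293
step 2: (k=2,j=0): S=86.8079, (K−S)⁺=66.7121, hold=66.0332 ⇒ V=66.7121 exercise | (k=2,j=1): S=110.2500, (K−S)⁺=43.2700, hold=43.3842 ⇒ V=43.3842 continue | (k=2,j=2): S=140.0226, (K−S)⁺=13.4974, hold=21.0771 ⇒ V=21.0771 continue  boundary S*=86.8079
step 1: (k=1,j=0): S=97.8293, (K−S)⁺=55.6907, hold=55.0673 ⇒ V=55.6907 exercise | (k=1,j=1): S=124.2477, (K−S)⁺=29.2723, hold=32.3393 ⇒ V=32.3393 continue  boundary S*=97.8293
step 0: (k=0,j=0): S=110.2500, (K−S)⁺=43.2700, hold=44.0832 ⇒ V=44.0832 continue  boundary S*=-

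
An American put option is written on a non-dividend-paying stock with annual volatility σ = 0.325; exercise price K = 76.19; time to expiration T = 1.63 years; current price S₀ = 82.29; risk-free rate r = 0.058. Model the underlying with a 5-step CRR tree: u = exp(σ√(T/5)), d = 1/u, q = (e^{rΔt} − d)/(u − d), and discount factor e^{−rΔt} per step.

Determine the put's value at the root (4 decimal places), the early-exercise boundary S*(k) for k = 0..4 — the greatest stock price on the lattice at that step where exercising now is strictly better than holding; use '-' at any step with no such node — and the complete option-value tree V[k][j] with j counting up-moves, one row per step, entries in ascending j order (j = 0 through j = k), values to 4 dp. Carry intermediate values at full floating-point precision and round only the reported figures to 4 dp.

price = 7.9617
boundary = - - - 47.1606 56.7765
tree:
7.9617
12.7549 3.5622
19.7112 6.4154 0.8988
29.0294 11.3183 1.8499 0.0000
37.0167 19.4135 3.8075 0.0000 0.0000
43.6512 29.0294 7.8369 0.0000 0.0000 0.0000

Δt=0.32600, u=1.20390, d=0.83064, q=0.50488, disc=e^(-rΔt)=0.98127
k=5 terminal: V=max(K-S,0) → 43.6512 29.0294 7.8369 0.0000 0.0000 0.0000
k=4: j=0 S=39.1733 intr=37.0167 cont=35.5896 V=37.0167[EX]; j=1 S=56.7765 intr=19.4135 cont=17.9864 V=19.4135[EX]; j=2 S=82.2900 intr=0.0000 cont=3.8075 V=3.8075[hold]; j=3 S=119.2684 intr=0.0000 cont=0.0000 V=0.0000[hold]; j=4 S=172.8636 intr=0.0000 cont=0.0000 V=0.0000[hold]  S*(4)=56.7765
k=3: j=0 S=47.1606 intr=29.0294 cont=27.6023 V=29.0294[EX]; j=1 S=68.3531 intr=7.8369 cont=11.3183 V=11.3183[hold]; j=2 S=99.0686 intr=0.0000 cont=1.8499 V=1.8499[hold]; j=3 S=143.5868 intr=0.0000 cont=0.0000 V=0.0000[hold]  S*(3)=47.1606
k=2: j=0 S=56.7765 intr=19.4135 cont=19.7112 V=19.7112[hold]; j=1 S=82.2900 intr=0.0000 cont=6.4154 V=6.4154[hold]; j=2 S=119.2684 intr=0.0000 cont=0.8988 V=0.8988[hold]  S*(2)=-
k=1: j=0 S=68.3531 intr=7.8369 cont=12.7549 V=12.7549[hold]; j=1 S=99.0686 intr=0.0000 cont=3.5622 V=3.5622[hold]  S*(1)=-
k=0: j=0 S=82.2900 intr=0.0000 cont=7.9617 V=7.9617[hold]  S*(0)=-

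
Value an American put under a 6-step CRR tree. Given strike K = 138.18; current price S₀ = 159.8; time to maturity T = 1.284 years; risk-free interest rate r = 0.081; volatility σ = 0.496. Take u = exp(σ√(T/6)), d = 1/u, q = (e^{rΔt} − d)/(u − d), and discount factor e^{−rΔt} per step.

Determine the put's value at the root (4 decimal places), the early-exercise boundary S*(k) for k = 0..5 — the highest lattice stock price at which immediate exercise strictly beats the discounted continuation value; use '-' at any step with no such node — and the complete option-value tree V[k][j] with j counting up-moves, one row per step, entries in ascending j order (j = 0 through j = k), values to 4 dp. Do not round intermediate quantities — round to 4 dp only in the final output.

price = 18.3376
boundary = - - - 80.2842 63.8235 80.2842
tree:
18.3376
27.8753 8.6994
41.0008 14.7074 2.5242
57.8958 24.2375 4.9454 0.0000
74.3565 38.5183 9.6889 0.0000 0.0000
87.4422 57.8958 18.9824 0.0000 0.0000 0.0000
97.8449 74.3565 37.1899 0.0000 0.0000 0.0000 0.0000

Δt=0.21400, u=1.25791, d=0.79497, q=0.48066, disc=e^(-rΔt)=0.98282
k=6 terminal: V=max(K-S,0) → 97.8449 74.3565 37.1899 0.0000 0.0000 0.0000 0.0000
k=5: j=0 S=50.7378 intr=87.4422 cont=85.0676 V=87.4422[EX]; j=1 S=80.2842 intr=57.8958 cont=55.5213 V=57.8958[EX]; j=2 S=127.0363 intr=11.1437 cont=18.9824 V=18.9824[hold]; j=3 S=201.0137 intr=0.0000 cont=0.0000 V=0.0000[hold]; j=4 S=318.0707 intr=0.0000 cont=0.0000 V=0.0000[hold]; j=5 S=503.2939 intr=0.0000 cont=0.0000 V=0.0000[hold]  S*(5)=80.2842
k=4: j=0 S=63.8235 intr=74.3565 cont=71.9819 V=74.3565[EX]; j=1 S=100.9901 intr=37.1899 cont=38.5183 V=38.5183[hold]; j=2 S=159.8000 intr=0.0000 cont=9.6889 V=9.6889[hold]; j=3 S=252.8569 intr=0.0000 cont=0.0000 V=0.0000[hold]; j=4 S=400.1038 intr=0.0000 cont=0.0000 V=0.0000[hold]  S*(4)=63.8235
k=3: j=0 S=80.2842 intr=57.8958 cont=56.1488 V=57.8958[EX]; j=1 S=127.0363 intr=11.1437 cont=24.2375 V=24.2375[hold]; j=2 S=201.0137 intr=0.0000 cont=4.9454 V=4.9454[hold]; j=3 S=318.0707 intr=0.0000 cont=0.0000 V=0.0000[hold]  S*(3)=80.2842
k=2: j=0 S=100.9901 intr=37.1899 cont=41.0008 V=41.0008[hold]; j=1 S=159.8000 intr=0.0000 cont=14.7074 V=14.7074[hold]; j=2 S=252.8569 intr=0.0000 cont=2.5242 V=2.5242[hold]  S*(2)=-
k=1: j=0 S=127.0363 intr=11.1437 cont=27.8753 V=27.8753[hold]; j=1 S=201.0137 intr=0.0000 cont=8.6994 V=8.6994[hold]  S*(1)=-
k=0: j=0 S=159.8000 intr=0.0000 cont=18.3376 V=18.3376[hold]  S*(0)=-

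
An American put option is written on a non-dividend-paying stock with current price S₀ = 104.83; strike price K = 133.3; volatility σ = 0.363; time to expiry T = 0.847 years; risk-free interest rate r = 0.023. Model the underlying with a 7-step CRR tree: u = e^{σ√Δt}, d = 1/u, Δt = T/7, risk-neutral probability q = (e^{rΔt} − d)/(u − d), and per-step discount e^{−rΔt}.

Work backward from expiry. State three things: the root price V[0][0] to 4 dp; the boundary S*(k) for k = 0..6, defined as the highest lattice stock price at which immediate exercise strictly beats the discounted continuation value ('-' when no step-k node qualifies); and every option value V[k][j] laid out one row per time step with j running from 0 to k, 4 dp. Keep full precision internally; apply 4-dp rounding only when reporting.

price = 32.8381
boundary = - - 81.4346 71.7746 81.4346 92.3948 104.8300
tree:
32.8381
41.9680 23.1176
51.8654 31.4674 14.1876
61.5254 41.2679 21.0109 6.8628
70.0395 51.8654 30.0032 11.3712 2.0085
77.5437 61.5254 40.9052 18.3423 3.8694 0.0000
84.1576 70.0395 51.8654 28.4700 7.4545 0.0000 0.0000
89.9870 77.5437 61.5254 40.9052 14.3611 0.0000 0.0000 0.0000

params: Δt=0.12100 u=1.13459 d=0.88138 q=0.47948 e^(-rΔt)=0.99722
t_7 payoffs: 89.9870 77.5437 61.5254 40.9052 14.3611 0.0000 0.0000 0.0000
t_6: node(6,0) S=49.1424 payoff=84.1576 vs cont=83.7872 → 84.1576 [stop]  node(6,1) S=63.2605 payoff=70.0395 vs cont=69.6690 → 70.0395 [stop]  node(6,2) S=81.4346 payoff=51.8654 vs cont=51.4949 → 51.8654 [stop]  node(6,3) S=104.8300 payoff=28.4700 vs cont=28.0995 → 28.4700 [stop]  node(6,4) S=134.9466 payoff=0.0000 vs cont=7.4545 → 7.4545 [wait]  node(6,5) S=173.7155 payoff=0.0000 vs cont=0.0000 → 0.0000 [wait]  node(6,6) S=223.6223 payoff=0.0000 vs cont=0.0000 → 0.0000 [wait]  ⇒ S*(6)=104.8300
t_5: node(5,0) S=55.7563 payoff=77.5437 vs cont=77.1732 → 77.5437 [stop]  node(5,1) S=71.7746 payoff=61.5254 vs cont=61.1549 → 61.5254 [stop]  node(5,2) S=92.3948 payoff=40.9052 vs cont=40.5348 → 40.9052 [stop]  node(5,3) S=118.9389 payoff=14.3611 vs cont=18.3423 → 18.3423 [wait]  node(5,4) S=153.1089 payoff=0.0000 vs cont=3.8694 → 3.8694 [wait]  node(5,5) S=197.0956 payoff=0.0000 vs cont=0.0000 → 0.0000 [wait]  ⇒ S*(5)=92.3948
t_4: node(4,0) S=63.2605 payoff=70.0395 vs cont=69.6690 → 70.0395 [stop]  node(4,1) S=81.4346 payoff=51.8654 vs cont=51.4949 → 51.8654 [stop]  node(4,2) S=104.8300 payoff=28.4700 vs cont=30.0032 → 30.0032 [wait]  node(4,3) S=134.9466 payoff=0.0000 vs cont=11.3712 → 11.3712 [wait]  node(4,4) S=173.7155 payoff=0.0000 vs cont=2.0085 → 2.0085 [wait]  ⇒ S*(4)=81.4346
t_3: node(3,0) S=71.7746 payoff=61.5254 vs cont=61.1549 → 61.5254 [stop]  node(3,1) S=92.3948 payoff=40.9052 vs cont=41.2679 → 41.2679 [wait]  node(3,2) S=118.9389 payoff=14.3611 vs cont=21.0109 → 21.0109 [wait]  node(3,3) S=153.1089 payoff=0.0000 vs cont=6.8628 → 6.8628 [wait]  ⇒ S*(3)=71.7746
t_2: node(2,0) S=81.4346 payoff=51.8654 vs cont=51.6683 → 51.8654 [stop]  node(2,1) S=104.8300 payoff=28.4700 vs cont=31.4674 → 31.4674 [wait]  node(2,2) S=134.9466 payoff=0.0000 vs cont=14.1876 → 14.1876 [wait]  ⇒ S*(2)=81.4346
t_1: node(1,0) S=92.3948 payoff=40.9052 vs cont=41.9680 → 41.9680 [wait]  node(1,1) S=118.9389 payoff=14.3611 vs cont=23.1176 → 23.1176 [wait]  ⇒ S*(1)=-
t_0: node(0,0) S=104.8300 payoff=28.4700 vs cont=32.8381 → 32.8381 [wait]  ⇒ S*(0)=-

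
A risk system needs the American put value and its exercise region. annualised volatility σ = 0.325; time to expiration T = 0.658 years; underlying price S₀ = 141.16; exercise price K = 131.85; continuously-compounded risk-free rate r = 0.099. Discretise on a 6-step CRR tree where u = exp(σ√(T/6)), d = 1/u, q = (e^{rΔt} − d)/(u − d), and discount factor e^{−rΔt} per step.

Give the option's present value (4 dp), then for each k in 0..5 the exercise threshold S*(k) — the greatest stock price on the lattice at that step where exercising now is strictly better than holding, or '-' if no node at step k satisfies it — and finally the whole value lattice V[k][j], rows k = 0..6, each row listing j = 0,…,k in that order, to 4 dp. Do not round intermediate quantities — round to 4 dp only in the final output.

price = 7.5146
boundary = - - - 102.2084 91.7793 102.2084
tree:
7.5146
12.3207 3.3008
19.5213 6.0295 0.8881
29.6416 10.7252 1.8851 0.0000
40.0707 18.3650 4.0013 0.0000 0.0000
49.4356 29.6416 8.4932 0.0000 0.0000 0.0000
57.8450 40.0707 18.0275 0.0000 0.0000 0.0000 0.0000

Δt=0.10967  u=1.11363  d=0.89796  q=0.52373  discount=0.98920
step 6 (expiry): payoffs max(K−S,0) = 57.8450 40.0707 18.0275 0.0000 0.0000 0.0000 0.0000
step 5: (k=5,j=0): S=82.4144, (K−S)⁺=49.4356, hold=48.0119 ⇒ V=49.4356 exercise | (k=5,j=1): S=102.2084, (K−S)⁺=29.6416, hold=28.2179 ⇒ V=29.6416 exercise | (k=5,j=2): S=126.7564, (K−S)⁺=5.0936, hold=8.4932 ⇒ V=8.4932 continue | (k=5,j=3): S=157.2003, (K−S)⁺=0.0000, hold=0.0000 ⇒ V=0.0000 continue | (k=5,j=4): S=194.9561, (K−S)⁺=0.0000, hold=0.0000 ⇒ V=0.0000 continue | (k=5,j=5): S=241.7800, (K−S)⁺=0.0000, hold=0.0000 ⇒ V=0.0000 continue  boundary S*=102.2084
step 4: (k=4,j=0): S=91.7793, (K−S)⁺=40.0707, hold=38.6470 ⇒ V=40.0707 exercise | (k=4,j=1): S=113.8225, (K−S)⁺=18.0275, hold=18.3650 ⇒ V=18.3650 continue | (k=4,j=2): S=141.1600, (K−S)⁺=0.0000, hold=4.0013 ⇒ V=4.0013 continue | (k=4,j=3): S=175.0633, (K−S)⁺=0.0000, hold=0.0000 ⇒ V=0.0000 continue | (k=4,j=4): S=217.1094, (K−S)⁺=0.0000, hold=0.0000 ⇒ V=0.0000 continue  boundary S*=91.7793
step 3: (k=3,j=0): S=102.2084, (K−S)⁺=29.6416, hold=28.3927 ⇒ V=29.6416 exercise | (k=3,j=1): S=126.7564, (K−S)⁺=5.0936, hold=10.7252 ⇒ V=10.7252 continue | (k=3,j=2): S=157.2003, (K−S)⁺=0.0000, hold=1.8851 ⇒ V=1.8851 continue | (k=3,j=3): S=194.9561, (K−S)⁺=0.0000, hold=0.0000 ⇒ V=0.0000 continue  boundary S*=102.2084
step 2: (k=2,j=0): S=113.8225, (K−S)⁺=18.0275, hold=19.5213 ⇒ V=19.5213 continue | (k=2,j=1): S=141.1600, (K−S)⁺=0.0000, hold=6.0295 ⇒ V=6.0295 continue | (k=2,j=2): S=175.0633, (K−S)⁺=0.0000, hold=0.8881 ⇒ V=0.8881 continue  boundary S*=-
step 1: (k=1,j=0): S=126.7564, (K−S)⁺=5.0936, hold=12.3207 ⇒ V=12.3207 continue | (k=1,j=1): S=157.2003, (K−S)⁺=0.0000, hold=3.3008 ⇒ V=3.3008 continue  boundary S*=-
step 0: (k=0,j=0): S=141.1600, (K−S)⁺=0.0000, hold=7.5146 ⇒ V=7.5146 continue  boundary S*=-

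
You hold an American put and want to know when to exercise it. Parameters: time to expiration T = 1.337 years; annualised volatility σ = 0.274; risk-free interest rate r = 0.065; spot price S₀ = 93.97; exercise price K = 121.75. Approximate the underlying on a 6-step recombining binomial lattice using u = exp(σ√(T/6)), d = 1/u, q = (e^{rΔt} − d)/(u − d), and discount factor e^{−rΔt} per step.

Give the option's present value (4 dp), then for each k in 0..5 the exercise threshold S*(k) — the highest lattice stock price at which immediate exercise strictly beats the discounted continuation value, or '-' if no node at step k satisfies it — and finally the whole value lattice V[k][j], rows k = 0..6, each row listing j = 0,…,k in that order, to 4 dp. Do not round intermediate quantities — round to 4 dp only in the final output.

price = 27.7800
boundary = 93.9700 82.5689 93.9700 82.5689 93.9700 106.9453
tree:
27.7800
39.1811 17.9346
49.1989 27.7800 9.4887
58.0013 39.1811 16.6264 3.2678
65.7357 49.1989 27.7800 6.9555 0.0083
72.5318 58.0013 39.1811 14.8047 0.0177 0.0000
78.5033 65.7357 49.1989 27.7800 0.0377 0.0000 0.0000

Δt=0.22283  u=1.13808  d=0.87867  q=0.52395  discount=0.98562
step 6 (expiry): payoffs max(K−S,0) = 78.5033 65.7357 49.1989 27.7800 0.0377 0.0000 0.0000
step 5: (k=5,j=0): S=49.2182, (K−S)⁺=72.5318, hold=70.7810 ⇒ V=72.5318 exercise | (k=5,j=1): S=63.7487, (K−S)⁺=58.0013, hold=56.2506 ⇒ V=58.0013 exercise | (k=5,j=2): S=82.5689, (K−S)⁺=39.1811, hold=37.4303 ⇒ V=39.1811 exercise | (k=5,j=3): S=106.9453, (K−S)⁺=14.8047, hold=13.0539 ⇒ V=14.8047 exercise | (k=5,j=4): S=138.5183, (K−S)⁺=0.0000, hold=0.0177 ⇒ V=0.0177 continue | (k=5,j=5): S=179.4124, (K−S)⁺=0.0000, hold=0.0000 ⇒ V=0.0000 continue  boundary S*=106.9453
step 4: (k=4,j=0): S=56.0143, (K−S)⁺=65.7357, hold=63.9850 ⇒ V=65.7357 exercise | (k=4,j=1): S=72.5511, (K−S)⁺=49.1989, hold=47.4482 ⇒ V=49.1989 exercise | (k=4,j=2): S=93.9700, (K−S)⁺=27.7800, hold=26.0293 ⇒ V=27.7800 exercise | (k=4,j=3): S=121.7123, (K−S)⁺=0.0377, hold=6.9555 ⇒ V=6.9555 continue | (k=4,j=4): S=157.6449, (K−S)⁺=0.0000, hold=0.0083 ⇒ V=0.0083 continue  boundary S*=93.9700
step 3: (k=3,j=0): S=63.7487, (K−S)⁺=58.0013, hold=56.2506 ⇒ V=58.0013 exercise | (k=3,j=1): S=82.5689, (K−S)⁺=39.1811, hold=37.4303 ⇒ V=39.1811 exercise | (k=3,j=2): S=106.9453, (K−S)⁺=14.8047, hold=16.6264 ⇒ V=16.6264 continue | (k=3,j=3): S=138.5183, (K−S)⁺=0.0000, hold=3.2678 ⇒ V=3.2678 continue  boundary S*=82.5689
step 2: (k=2,j=0): S=72.5511, (K−S)⁺=49.1989, hold=47.4482 ⇒ V=49.1989 exercise | (k=2,j=1): S=93.9700, (K−S)⁺=27.7800, hold=26.9700 ⇒ V=27.7800 exercise | (k=2,j=2): S=121.7123, (K−S)⁺=0.0377, hold=9.4887 ⇒ V=9.4887 continue  boundary S*=93.9700
step 1: (k=1,j=0): S=82.5689, (K−S)⁺=39.1811, hold=37.4303 ⇒ V=39.1811 exercise | (k=1,j=1): S=106.9453, (K−S)⁺=14.8047, hold=17.9346 ⇒ V=17.9346 continue  boundary S*=82.5689
step 0: (k=0,j=0): S=93.9700, (K−S)⁺=27.7800, hold=27.6456 ⇒ V=27.7800 exercise  boundary S*=93.9700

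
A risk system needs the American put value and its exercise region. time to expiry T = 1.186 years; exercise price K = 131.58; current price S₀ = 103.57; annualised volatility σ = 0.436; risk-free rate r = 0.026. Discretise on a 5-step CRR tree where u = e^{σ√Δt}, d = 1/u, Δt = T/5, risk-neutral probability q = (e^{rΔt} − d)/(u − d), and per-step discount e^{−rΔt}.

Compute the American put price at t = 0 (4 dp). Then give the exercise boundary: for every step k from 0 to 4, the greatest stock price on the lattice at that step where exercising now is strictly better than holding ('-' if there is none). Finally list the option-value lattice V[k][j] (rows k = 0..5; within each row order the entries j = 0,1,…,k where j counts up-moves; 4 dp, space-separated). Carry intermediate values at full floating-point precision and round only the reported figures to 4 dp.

params: Δt=0.23720 u=1.23658 d=0.80868 q=0.46157 e^(-rΔt)=0.99385
t_5 payoffs: 95.7596 76.8063 47.8245 3.5079 0.0000 0.0000
t_4: node(4,0) S=44.2947 payoff=87.2853 vs cont=86.4764 → 87.2853 [stop]  node(4,1) S=67.7318 payoff=63.8482 vs cont=63.0392 → 63.8482 [stop]  node(4,2) S=103.5700 payoff=28.0100 vs cont=27.2010 → 28.0100 [stop]  node(4,3) S=158.3709 payoff=0.0000 vs cont=1.8771 → 1.8771 [wait]  node(4,4) S=242.1679 payoff=0.0000 vs cont=0.0000 → 0.0000 [wait]  ⇒ S*(4)=103.5700
t_3: node(3,0) S=54.7737 payoff=76.8063 vs cont=75.9973 → 76.8063 [stop]  node(3,1) S=83.7555 payoff=47.8245 vs cont=47.0155 → 47.8245 [stop]  node(3,2) S=128.0721 payoff=3.5079 vs cont=15.8498 → 15.8498 [wait]  node(3,3) S=195.8375 payoff=0.0000 vs cont=1.0045 → 1.0045 [wait]  ⇒ S*(3)=83.7555
t_2: node(2,0) S=67.7318 payoff=63.8482 vs cont=63.0392 → 63.8482 [stop]  node(2,1) S=103.5700 payoff=28.0100 vs cont=32.8627 → 32.8627 [wait]  node(2,2) S=158.3709 payoff=0.0000 vs cont=8.9423 → 8.9423 [wait]  ⇒ S*(2)=67.7318
t_1: node(1,0) S=83.7555 payoff=47.8245 vs cont=49.2416 → 49.2416 [wait]  node(1,1) S=128.0721 payoff=3.5079 vs cont=21.6876 → 21.6876 [wait]  ⇒ S*(1)=-
t_0: node(0,0) S=103.5700 payoff=28.0100 vs cont=36.2989 → 36.2989 [wait]  ⇒ S*(0)=-

price = 36.2989
boundary = - - 67.7318 83.7555 103.5700
tree:
36.2989
49.2416 21.6876
63.8482 32.8627 8.9423
76.8063 47.8245 15.8498 1.0045
87.2853 63.8482 28.0100 1.8771 0.0000
95.7596 76.8063 47.8245 3.5079 0.0000 0.0000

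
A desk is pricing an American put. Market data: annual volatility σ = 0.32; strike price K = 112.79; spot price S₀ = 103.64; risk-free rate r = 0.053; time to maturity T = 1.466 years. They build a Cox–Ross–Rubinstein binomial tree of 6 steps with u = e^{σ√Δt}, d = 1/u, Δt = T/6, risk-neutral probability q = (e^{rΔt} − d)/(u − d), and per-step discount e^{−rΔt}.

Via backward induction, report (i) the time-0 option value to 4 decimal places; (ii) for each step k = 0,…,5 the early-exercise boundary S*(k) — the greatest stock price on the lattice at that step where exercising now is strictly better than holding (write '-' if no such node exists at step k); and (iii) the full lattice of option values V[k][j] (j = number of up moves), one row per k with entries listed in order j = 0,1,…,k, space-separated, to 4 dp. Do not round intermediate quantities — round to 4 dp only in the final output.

price = 18.1535
boundary = - - 75.5331 64.4825 75.5331 88.4774
tree:
18.1535
26.4889 10.3420
37.2569 16.4764 4.5147
48.3075 25.3574 8.0791 1.0899
57.7413 37.2569 14.1913 2.2151 0.0000
65.7950 48.3075 24.3126 4.5020 0.0000 0.0000
72.6704 57.7413 37.2569 9.1500 0.0000 0.0000 0.0000

Δt=0.24433  u=1.17137  d=0.85370  q=0.50157  discount=0.98713
step 6 (expiry): payoffs max(K−S,0) = 72.6704 57.7413 37.2569 9.1500 0.0000 0.0000 0.0000
step 5: (k=5,j=0): S=46.9950, (K−S)⁺=65.7950, hold=64.3438 ⇒ V=65.7950 exercise | (k=5,j=1): S=64.4825, (K−S)⁺=48.3075, hold=46.8563 ⇒ V=48.3075 exercise | (k=5,j=2): S=88.4774, (K−S)⁺=24.3126, hold=22.8614 ⇒ V=24.3126 exercise | (k=5,j=3): S=121.4011, (K−S)⁺=0.0000, hold=4.5020 ⇒ V=4.5020 continue | (k=5,j=4): S=166.5761, (K−S)⁺=0.0000, hold=0.0000 ⇒ V=0.0000 continue | (k=5,j=5): S=228.5614, (K−S)⁺=0.0000, hold=0.0000 ⇒ V=0.0000 continue  boundary S*=88.4774
step 4: (k=4,j=0): S=55.0487, (K−S)⁺=57.7413, hold=56.2901 ⇒ V=57.7413 exercise | (k=4,j=1): S=75.5331, (K−S)⁺=37.2569, hold=35.8057 ⇒ V=37.2569 exercise | (k=4,j=2): S=103.6400, (K−S)⁺=9.1500, hold=14.1913 ⇒ V=14.1913 continue | (k=4,j=3): S=142.2059, (K−S)⁺=0.0000, hold=2.2151 ⇒ V=2.2151 continue | (k=4,j=4): S=195.1227, (K−S)⁺=0.0000, hold=0.0000 ⇒ V=0.0000 continue  boundary S*=75.5331
step 3: (k=3,j=0): S=64.4825, (K−S)⁺=48.3075, hold=46.8563 ⇒ V=48.3075 exercise | (k=3,j=1): S=88.4774, (K−S)⁺=24.3126, hold=25.3574 ⇒ V=25.3574 continue | (k=3,j=2): S=121.4011, (K−S)⁺=0.0000, hold=8.0791 ⇒ V=8.0791 continue | (k=3,j=3): S=166.5761, (K−S)⁺=0.0000, hold=1.0899 ⇒ V=1.0899 continue  boundary S*=64.4825
step 2: (k=2,j=0): S=75.5331, (K−S)⁺=37.2569, hold=36.3230 ⇒ V=37.2569 exercise | (k=2,j=1): S=103.6400, (K−S)⁺=9.1500, hold=16.4764 ⇒ V=16.4764 continue | (k=2,j=2): S=142.2059, (K−S)⁺=0.0000, hold=4.5147 ⇒ V=4.5147 continue  boundary S*=75.5331
step 1: (k=1,j=0): S=88.4774, (K−S)⁺=24.3126, hold=26.4889 ⇒ V=26.4889 continue | (k=1,j=1): S=121.4011, (K−S)⁺=0.0000, hold=10.3420 ⇒ V=10.3420 continue  boundary S*=-
step 0: (k=0,j=0): S=103.6400, (K−S)⁺=9.1500, hold=18.1535 ⇒ V=18.1535 continue  boundary S*=-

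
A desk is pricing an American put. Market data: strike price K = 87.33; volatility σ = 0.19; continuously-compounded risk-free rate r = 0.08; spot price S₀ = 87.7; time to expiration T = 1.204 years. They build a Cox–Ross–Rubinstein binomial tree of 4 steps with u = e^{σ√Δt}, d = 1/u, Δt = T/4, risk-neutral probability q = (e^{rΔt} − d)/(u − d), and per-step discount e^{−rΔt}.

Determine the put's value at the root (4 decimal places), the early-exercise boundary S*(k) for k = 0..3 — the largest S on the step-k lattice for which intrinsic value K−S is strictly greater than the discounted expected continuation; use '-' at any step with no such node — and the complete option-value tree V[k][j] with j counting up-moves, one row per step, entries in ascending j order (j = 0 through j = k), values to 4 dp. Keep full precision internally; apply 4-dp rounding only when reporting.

Δt=0.30100  u=1.10987  d=0.90101  q=0.59066  discount=0.97621
step 4 (expiry): payoffs max(K−S,0) = 29.5317 16.1337 0.0000 0.0000 0.0000
step 3: (k=3,j=0): S=64.1485, (K−S)⁺=23.1815, hold=21.1037 ⇒ V=23.1815 exercise | (k=3,j=1): S=79.0184, (K−S)⁺=8.3116, hold=6.4471 ⇒ V=8.3116 exercise | (k=3,j=2): S=97.3354, (K−S)⁺=0.0000, hold=0.0000 ⇒ V=0.0000 continue | (k=3,j=3): S=119.8983, (K−S)⁺=0.0000, hold=0.0000 ⇒ V=0.0000 continue  boundary S*=79.0184
step 2: (k=2,j=0): S=71.1963, (K−S)⁺=16.1337, hold=14.0559 ⇒ V=16.1337 exercise | (k=2,j=1): S=87.7000, (K−S)⁺=0.0000, hold=3.3213 ⇒ V=3.3213 continue | (k=2,j=2): S=108.0294, (K−S)⁺=0.0000, hold=0.0000 ⇒ V=0.0000 continue  boundary S*=71.1963
step 1: (k=1,j=0): S=79.0184, (K−S)⁺=8.3116, hold=8.3622 ⇒ V=8.3622 continue | (k=1,j=1): S=97.3354, (K−S)⁺=0.0000, hold=1.3272 ⇒ V=1.3272 continue  boundary S*=-
step 0: (k=0,j=0): S=87.7000, (K−S)⁺=0.0000, hold=4.1069 ⇒ V=4.1069 continue  boundary S*=-

price = 4.1069
boundary = - - 71.1963 79.0184
tree:
4.1069
8.3622 1.3272
16.1337 3.3213 0.0000
23.1815 8.3116 0.0000 0.0000
29.5317 16.1337 0.0000 0.0000 0.0000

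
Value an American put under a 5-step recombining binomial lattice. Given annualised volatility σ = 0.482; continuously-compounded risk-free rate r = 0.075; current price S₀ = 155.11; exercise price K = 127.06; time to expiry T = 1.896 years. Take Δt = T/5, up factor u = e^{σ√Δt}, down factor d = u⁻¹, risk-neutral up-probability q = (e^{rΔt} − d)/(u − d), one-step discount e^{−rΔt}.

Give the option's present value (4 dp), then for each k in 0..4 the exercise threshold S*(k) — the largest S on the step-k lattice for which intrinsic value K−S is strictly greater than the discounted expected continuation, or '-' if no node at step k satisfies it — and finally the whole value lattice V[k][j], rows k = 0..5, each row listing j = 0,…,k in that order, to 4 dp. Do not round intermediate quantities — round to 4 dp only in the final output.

price = 18.1028
boundary = - - - 63.6691 85.6707
tree:
18.1028
28.4805 7.6984
43.4234 13.6460 1.5727
63.3909 23.9271 3.0776 0.0000
79.7422 41.3893 6.0224 0.0000 0.0000
91.8942 63.3909 11.7848 0.0000 0.0000 0.0000

Δt=0.37920  u=1.34556  d=0.74318  q=0.47423  discount=0.97196
step 5 (expiry): payoffs max(K−S,0) = 91.8942 63.3909 11.7848 0.0000 0.0000 0.0000
step 4: (k=4,j=0): S=47.3178, (K−S)⁺=79.7422, hold=76.1795 ⇒ V=79.7422 exercise | (k=4,j=1): S=85.6707, (K−S)⁺=41.3893, hold=37.8266 ⇒ V=41.3893 exercise | (k=4,j=2): S=155.1100, (K−S)⁺=0.0000, hold=6.0224 ⇒ V=6.0224 continue | (k=4,j=3): S=280.8324, (K−S)⁺=0.0000, hold=0.0000 ⇒ V=0.0000 continue | (k=4,j=4): S=508.4576, (K−S)⁺=0.0000, hold=0.0000 ⇒ V=0.0000 continue  boundary S*=85.6707
step 3: (k=3,j=0): S=63.6691, (K−S)⁺=63.3909, hold=59.8282 ⇒ V=63.3909 exercise | (k=3,j=1): S=115.2752, (K−S)⁺=11.7848, hold=23.9271 ⇒ V=23.9271 continue | (k=3,j=2): S=208.7101, (K−S)⁺=0.0000, hold=3.0776 ⇒ V=3.0776 continue | (k=3,j=3): S=377.8775, (K−S)⁺=0.0000, hold=0.0000 ⇒ V=0.0000 continue  boundary S*=63.6691
step 2: (k=2,j=0): S=85.6707, (K−S)⁺=41.3893, hold=43.4234 ⇒ V=43.4234 continue | (k=2,j=1): S=155.1100, (K−S)⁺=0.0000, hold=13.6460 ⇒ V=13.6460 continue | (k=2,j=2): S=280.8324, (K−S)⁺=0.0000, hold=1.5727 ⇒ V=1.5727 continue  boundary S*=-
step 1: (k=1,j=0): S=115.2752, (K−S)⁺=11.7848, hold=28.4805 ⇒ V=28.4805 continue | (k=1,j=1): S=208.7101, (K−S)⁺=0.0000, hold=7.6984 ⇒ V=7.6984 continue  boundary S*=-
step 0: (k=0,j=0): S=155.1100, (K−S)⁺=0.0000, hold=18.1028 ⇒ V=18.1028 continue  boundary S*=-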